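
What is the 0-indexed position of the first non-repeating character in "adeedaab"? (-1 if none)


Input: adeedaab
Character frequencies:
  'a': 3
  'b': 1
  'd': 2
  'e': 2
Scanning left to right for freq == 1:
  Position 0 ('a'): freq=3, skip
  Position 1 ('d'): freq=2, skip
  Position 2 ('e'): freq=2, skip
  Position 3 ('e'): freq=2, skip
  Position 4 ('d'): freq=2, skip
  Position 5 ('a'): freq=3, skip
  Position 6 ('a'): freq=3, skip
  Position 7 ('b'): unique! => answer = 7

7


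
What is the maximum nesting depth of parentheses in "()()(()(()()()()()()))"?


Input: "()()(()(()()()()()()))"
Tracking depth:
  Position 0 '(': depth becomes 1
  Position 1 ')': depth becomes 0
  Position 2 '(': depth becomes 1
  Position 3 ')': depth becomes 0
  Position 4 '(': depth becomes 1
  Position 5 '(': depth becomes 2
  Position 6 ')': depth becomes 1
  Position 7 '(': depth becomes 2
  Position 8 '(': depth becomes 3
  Position 9 ')': depth becomes 2
  Position 10 '(': depth becomes 3
  Position 11 ')': depth becomes 2
  Position 12 '(': depth becomes 3
  Position 13 ')': depth becomes 2
  Position 14 '(': depth becomes 3
  Position 15 ')': depth becomes 2
  Position 16 '(': depth becomes 3
  Position 17 ')': depth becomes 2
  Position 18 '(': depth becomes 3
  Position 19 ')': depth becomes 2
  Position 20 ')': depth becomes 1
  Position 21 ')': depth becomes 0
Maximum depth reached: 3

3


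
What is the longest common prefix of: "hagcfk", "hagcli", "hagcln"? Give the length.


Words: hagcfk, hagcli, hagcln
  Position 0: all 'h' => match
  Position 1: all 'a' => match
  Position 2: all 'g' => match
  Position 3: all 'c' => match
  Position 4: ('f', 'l', 'l') => mismatch, stop
LCP = "hagc" (length 4)

4


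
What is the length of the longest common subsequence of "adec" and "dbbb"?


LCS of "adec" and "dbbb"
DP table:
           d    b    b    b
      0    0    0    0    0
  a   0    0    0    0    0
  d   0    1    1    1    1
  e   0    1    1    1    1
  c   0    1    1    1    1
LCS length = dp[4][4] = 1

1


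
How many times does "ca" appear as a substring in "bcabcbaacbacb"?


Searching for "ca" in "bcabcbaacbacb"
Scanning each position:
  Position 0: "bc" => no
  Position 1: "ca" => MATCH
  Position 2: "ab" => no
  Position 3: "bc" => no
  Position 4: "cb" => no
  Position 5: "ba" => no
  Position 6: "aa" => no
  Position 7: "ac" => no
  Position 8: "cb" => no
  Position 9: "ba" => no
  Position 10: "ac" => no
  Position 11: "cb" => no
Total occurrences: 1

1


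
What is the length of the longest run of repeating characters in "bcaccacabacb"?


Input: "bcaccacabacb"
Scanning for longest run:
  Position 1 ('c'): new char, reset run to 1
  Position 2 ('a'): new char, reset run to 1
  Position 3 ('c'): new char, reset run to 1
  Position 4 ('c'): continues run of 'c', length=2
  Position 5 ('a'): new char, reset run to 1
  Position 6 ('c'): new char, reset run to 1
  Position 7 ('a'): new char, reset run to 1
  Position 8 ('b'): new char, reset run to 1
  Position 9 ('a'): new char, reset run to 1
  Position 10 ('c'): new char, reset run to 1
  Position 11 ('b'): new char, reset run to 1
Longest run: 'c' with length 2

2


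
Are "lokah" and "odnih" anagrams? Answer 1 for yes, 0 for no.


Strings: "lokah", "odnih"
Sorted first:  ahklo
Sorted second: dhino
Differ at position 0: 'a' vs 'd' => not anagrams

0


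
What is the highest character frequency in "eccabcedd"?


Input: eccabcedd
Character counts:
  'a': 1
  'b': 1
  'c': 3
  'd': 2
  'e': 2
Maximum frequency: 3

3


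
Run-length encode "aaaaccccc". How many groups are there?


Input: aaaaccccc
Scanning for consecutive runs:
  Group 1: 'a' x 4 (positions 0-3)
  Group 2: 'c' x 5 (positions 4-8)
Total groups: 2

2


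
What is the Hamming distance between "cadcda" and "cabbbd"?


Comparing "cadcda" and "cabbbd" position by position:
  Position 0: 'c' vs 'c' => same
  Position 1: 'a' vs 'a' => same
  Position 2: 'd' vs 'b' => differ
  Position 3: 'c' vs 'b' => differ
  Position 4: 'd' vs 'b' => differ
  Position 5: 'a' vs 'd' => differ
Total differences (Hamming distance): 4

4


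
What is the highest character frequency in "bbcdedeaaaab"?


Input: bbcdedeaaaab
Character counts:
  'a': 4
  'b': 3
  'c': 1
  'd': 2
  'e': 2
Maximum frequency: 4

4


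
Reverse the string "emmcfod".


Input: emmcfod
Reading characters right to left:
  Position 6: 'd'
  Position 5: 'o'
  Position 4: 'f'
  Position 3: 'c'
  Position 2: 'm'
  Position 1: 'm'
  Position 0: 'e'
Reversed: dofcmme

dofcmme


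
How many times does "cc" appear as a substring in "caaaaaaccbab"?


Searching for "cc" in "caaaaaaccbab"
Scanning each position:
  Position 0: "ca" => no
  Position 1: "aa" => no
  Position 2: "aa" => no
  Position 3: "aa" => no
  Position 4: "aa" => no
  Position 5: "aa" => no
  Position 6: "ac" => no
  Position 7: "cc" => MATCH
  Position 8: "cb" => no
  Position 9: "ba" => no
  Position 10: "ab" => no
Total occurrences: 1

1


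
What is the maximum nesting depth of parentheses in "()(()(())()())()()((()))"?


Input: "()(()(())()())()()((()))"
Tracking depth:
  Position 0 '(': depth becomes 1
  Position 1 ')': depth becomes 0
  Position 2 '(': depth becomes 1
  Position 3 '(': depth becomes 2
  Position 4 ')': depth becomes 1
  Position 5 '(': depth becomes 2
  Position 6 '(': depth becomes 3
  Position 7 ')': depth becomes 2
  Position 8 ')': depth becomes 1
  Position 9 '(': depth becomes 2
  Position 10 ')': depth becomes 1
  Position 11 '(': depth becomes 2
  Position 12 ')': depth becomes 1
  Position 13 ')': depth becomes 0
  Position 14 '(': depth becomes 1
  Position 15 ')': depth becomes 0
  Position 16 '(': depth becomes 1
  Position 17 ')': depth becomes 0
  Position 18 '(': depth becomes 1
  Position 19 '(': depth becomes 2
  Position 20 '(': depth becomes 3
  Position 21 ')': depth becomes 2
  Position 22 ')': depth becomes 1
  Position 23 ')': depth becomes 0
Maximum depth reached: 3

3


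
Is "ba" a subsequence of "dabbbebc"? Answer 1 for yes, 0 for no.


Check if "ba" is a subsequence of "dabbbebc"
Greedy scan:
  Position 0 ('d'): no match needed
  Position 1 ('a'): no match needed
  Position 2 ('b'): matches sub[0] = 'b'
  Position 3 ('b'): no match needed
  Position 4 ('b'): no match needed
  Position 5 ('e'): no match needed
  Position 6 ('b'): no match needed
  Position 7 ('c'): no match needed
Only matched 1/2 characters => not a subsequence

0


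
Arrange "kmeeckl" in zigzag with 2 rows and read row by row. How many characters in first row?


Zigzag "kmeeckl" into 2 rows:
Placing characters:
  'k' => row 0
  'm' => row 1
  'e' => row 0
  'e' => row 1
  'c' => row 0
  'k' => row 1
  'l' => row 0
Rows:
  Row 0: "kecl"
  Row 1: "mek"
First row length: 4

4


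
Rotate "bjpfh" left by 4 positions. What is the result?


Input: "bjpfh", rotate left by 4
First 4 characters: "bjpf"
Remaining characters: "h"
Concatenate remaining + first: "h" + "bjpf" = "hbjpf"

hbjpf


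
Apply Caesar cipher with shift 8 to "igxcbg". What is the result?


Caesar cipher: shift "igxcbg" by 8
  'i' (pos 8) + 8 = pos 16 = 'q'
  'g' (pos 6) + 8 = pos 14 = 'o'
  'x' (pos 23) + 8 = pos 5 = 'f'
  'c' (pos 2) + 8 = pos 10 = 'k'
  'b' (pos 1) + 8 = pos 9 = 'j'
  'g' (pos 6) + 8 = pos 14 = 'o'
Result: qofkjo

qofkjo


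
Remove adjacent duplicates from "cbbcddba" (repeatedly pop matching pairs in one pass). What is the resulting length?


Input: cbbcddba
Stack-based adjacent duplicate removal:
  Read 'c': push. Stack: c
  Read 'b': push. Stack: cb
  Read 'b': matches stack top 'b' => pop. Stack: c
  Read 'c': matches stack top 'c' => pop. Stack: (empty)
  Read 'd': push. Stack: d
  Read 'd': matches stack top 'd' => pop. Stack: (empty)
  Read 'b': push. Stack: b
  Read 'a': push. Stack: ba
Final stack: "ba" (length 2)

2


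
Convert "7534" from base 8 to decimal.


Input: "7534" in base 8
Positional expansion:
  Digit '7' (value 7) x 8^3 = 3584
  Digit '5' (value 5) x 8^2 = 320
  Digit '3' (value 3) x 8^1 = 24
  Digit '4' (value 4) x 8^0 = 4
Sum = 3932

3932


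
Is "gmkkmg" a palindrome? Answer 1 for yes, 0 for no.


Input: gmkkmg
Reversed: gmkkmg
  Compare pos 0 ('g') with pos 5 ('g'): match
  Compare pos 1 ('m') with pos 4 ('m'): match
  Compare pos 2 ('k') with pos 3 ('k'): match
Result: palindrome

1


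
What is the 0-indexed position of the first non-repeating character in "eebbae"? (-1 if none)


Input: eebbae
Character frequencies:
  'a': 1
  'b': 2
  'e': 3
Scanning left to right for freq == 1:
  Position 0 ('e'): freq=3, skip
  Position 1 ('e'): freq=3, skip
  Position 2 ('b'): freq=2, skip
  Position 3 ('b'): freq=2, skip
  Position 4 ('a'): unique! => answer = 4

4


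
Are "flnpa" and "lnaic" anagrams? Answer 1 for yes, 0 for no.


Strings: "flnpa", "lnaic"
Sorted first:  aflnp
Sorted second: aciln
Differ at position 1: 'f' vs 'c' => not anagrams

0


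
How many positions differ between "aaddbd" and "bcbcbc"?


Comparing "aaddbd" and "bcbcbc" position by position:
  Position 0: 'a' vs 'b' => DIFFER
  Position 1: 'a' vs 'c' => DIFFER
  Position 2: 'd' vs 'b' => DIFFER
  Position 3: 'd' vs 'c' => DIFFER
  Position 4: 'b' vs 'b' => same
  Position 5: 'd' vs 'c' => DIFFER
Positions that differ: 5

5


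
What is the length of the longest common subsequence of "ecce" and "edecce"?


LCS of "ecce" and "edecce"
DP table:
           e    d    e    c    c    e
      0    0    0    0    0    0    0
  e   0    1    1    1    1    1    1
  c   0    1    1    1    2    2    2
  c   0    1    1    1    2    3    3
  e   0    1    1    2    2    3    4
LCS length = dp[4][6] = 4

4


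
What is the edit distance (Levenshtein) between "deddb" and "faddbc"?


Computing edit distance: "deddb" -> "faddbc"
DP table:
           f    a    d    d    b    c
      0    1    2    3    4    5    6
  d   1    1    2    2    3    4    5
  e   2    2    2    3    3    4    5
  d   3    3    3    2    3    4    5
  d   4    4    4    3    2    3    4
  b   5    5    5    4    3    2    3
Edit distance = dp[5][6] = 3

3


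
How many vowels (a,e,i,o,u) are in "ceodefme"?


Input: ceodefme
Checking each character:
  'c' at position 0: consonant
  'e' at position 1: vowel (running total: 1)
  'o' at position 2: vowel (running total: 2)
  'd' at position 3: consonant
  'e' at position 4: vowel (running total: 3)
  'f' at position 5: consonant
  'm' at position 6: consonant
  'e' at position 7: vowel (running total: 4)
Total vowels: 4

4


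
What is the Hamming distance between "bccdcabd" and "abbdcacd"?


Comparing "bccdcabd" and "abbdcacd" position by position:
  Position 0: 'b' vs 'a' => differ
  Position 1: 'c' vs 'b' => differ
  Position 2: 'c' vs 'b' => differ
  Position 3: 'd' vs 'd' => same
  Position 4: 'c' vs 'c' => same
  Position 5: 'a' vs 'a' => same
  Position 6: 'b' vs 'c' => differ
  Position 7: 'd' vs 'd' => same
Total differences (Hamming distance): 4

4


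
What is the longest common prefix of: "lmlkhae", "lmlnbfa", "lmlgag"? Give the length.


Words: lmlkhae, lmlnbfa, lmlgag
  Position 0: all 'l' => match
  Position 1: all 'm' => match
  Position 2: all 'l' => match
  Position 3: ('k', 'n', 'g') => mismatch, stop
LCP = "lml" (length 3)

3


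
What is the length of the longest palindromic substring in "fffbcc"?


Input: "fffbcc"
Checking substrings for palindromes:
  [0:3] "fff" (len 3) => palindrome
  [0:2] "ff" (len 2) => palindrome
  [1:3] "ff" (len 2) => palindrome
  [4:6] "cc" (len 2) => palindrome
Longest palindromic substring: "fff" with length 3

3


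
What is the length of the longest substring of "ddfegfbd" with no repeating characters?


Input: "ddfegfbd"
Sliding window (track last position of each char):
  Position 0 ('d'): window [0,0] length 1 -- new best
  Position 1 ('d'): repeat (last at 0), move window start to 1
  Position 1 ('d'): window [1,1] length 1
  Position 2 ('f'): window [1,2] length 2 -- new best
  Position 3 ('e'): window [1,3] length 3 -- new best
  Position 4 ('g'): window [1,4] length 4 -- new best
  Position 5 ('f'): repeat (last at 2), move window start to 3
  Position 5 ('f'): window [3,5] length 3
  Position 6 ('b'): window [3,6] length 4
  Position 7 ('d'): window [3,7] length 5 -- new best
Longest substring with no repeats: "egfbd" with length 5

5


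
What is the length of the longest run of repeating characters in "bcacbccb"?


Input: "bcacbccb"
Scanning for longest run:
  Position 1 ('c'): new char, reset run to 1
  Position 2 ('a'): new char, reset run to 1
  Position 3 ('c'): new char, reset run to 1
  Position 4 ('b'): new char, reset run to 1
  Position 5 ('c'): new char, reset run to 1
  Position 6 ('c'): continues run of 'c', length=2
  Position 7 ('b'): new char, reset run to 1
Longest run: 'c' with length 2

2


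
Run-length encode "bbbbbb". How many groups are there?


Input: bbbbbb
Scanning for consecutive runs:
  Group 1: 'b' x 6 (positions 0-5)
Total groups: 1

1


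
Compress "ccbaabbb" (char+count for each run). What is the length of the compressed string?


Input: ccbaabbb
Runs:
  'c' x 2 => "c2"
  'b' x 1 => "b1"
  'a' x 2 => "a2"
  'b' x 3 => "b3"
Compressed: "c2b1a2b3"
Compressed length: 8

8


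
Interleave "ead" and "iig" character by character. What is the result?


Interleaving "ead" and "iig":
  Position 0: 'e' from first, 'i' from second => "ei"
  Position 1: 'a' from first, 'i' from second => "ai"
  Position 2: 'd' from first, 'g' from second => "dg"
Result: eiaidg

eiaidg


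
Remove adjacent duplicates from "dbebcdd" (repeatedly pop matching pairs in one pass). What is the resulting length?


Input: dbebcdd
Stack-based adjacent duplicate removal:
  Read 'd': push. Stack: d
  Read 'b': push. Stack: db
  Read 'e': push. Stack: dbe
  Read 'b': push. Stack: dbeb
  Read 'c': push. Stack: dbebc
  Read 'd': push. Stack: dbebcd
  Read 'd': matches stack top 'd' => pop. Stack: dbebc
Final stack: "dbebc" (length 5)

5


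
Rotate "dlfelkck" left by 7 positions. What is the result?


Input: "dlfelkck", rotate left by 7
First 7 characters: "dlfelkc"
Remaining characters: "k"
Concatenate remaining + first: "k" + "dlfelkc" = "kdlfelkc"

kdlfelkc


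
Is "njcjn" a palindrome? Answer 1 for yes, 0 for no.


Input: njcjn
Reversed: njcjn
  Compare pos 0 ('n') with pos 4 ('n'): match
  Compare pos 1 ('j') with pos 3 ('j'): match
Result: palindrome

1


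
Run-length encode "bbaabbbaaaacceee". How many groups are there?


Input: bbaabbbaaaacceee
Scanning for consecutive runs:
  Group 1: 'b' x 2 (positions 0-1)
  Group 2: 'a' x 2 (positions 2-3)
  Group 3: 'b' x 3 (positions 4-6)
  Group 4: 'a' x 4 (positions 7-10)
  Group 5: 'c' x 2 (positions 11-12)
  Group 6: 'e' x 3 (positions 13-15)
Total groups: 6

6


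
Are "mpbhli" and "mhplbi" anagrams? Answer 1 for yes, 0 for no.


Strings: "mpbhli", "mhplbi"
Sorted first:  bhilmp
Sorted second: bhilmp
Sorted forms match => anagrams

1


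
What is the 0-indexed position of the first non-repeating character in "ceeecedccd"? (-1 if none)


Input: ceeecedccd
Character frequencies:
  'c': 4
  'd': 2
  'e': 4
Scanning left to right for freq == 1:
  Position 0 ('c'): freq=4, skip
  Position 1 ('e'): freq=4, skip
  Position 2 ('e'): freq=4, skip
  Position 3 ('e'): freq=4, skip
  Position 4 ('c'): freq=4, skip
  Position 5 ('e'): freq=4, skip
  Position 6 ('d'): freq=2, skip
  Position 7 ('c'): freq=4, skip
  Position 8 ('c'): freq=4, skip
  Position 9 ('d'): freq=2, skip
  No unique character found => answer = -1

-1


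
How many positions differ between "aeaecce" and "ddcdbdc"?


Comparing "aeaecce" and "ddcdbdc" position by position:
  Position 0: 'a' vs 'd' => DIFFER
  Position 1: 'e' vs 'd' => DIFFER
  Position 2: 'a' vs 'c' => DIFFER
  Position 3: 'e' vs 'd' => DIFFER
  Position 4: 'c' vs 'b' => DIFFER
  Position 5: 'c' vs 'd' => DIFFER
  Position 6: 'e' vs 'c' => DIFFER
Positions that differ: 7

7


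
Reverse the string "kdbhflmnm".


Input: kdbhflmnm
Reading characters right to left:
  Position 8: 'm'
  Position 7: 'n'
  Position 6: 'm'
  Position 5: 'l'
  Position 4: 'f'
  Position 3: 'h'
  Position 2: 'b'
  Position 1: 'd'
  Position 0: 'k'
Reversed: mnmlfhbdk

mnmlfhbdk


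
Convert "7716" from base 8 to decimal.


Input: "7716" in base 8
Positional expansion:
  Digit '7' (value 7) x 8^3 = 3584
  Digit '7' (value 7) x 8^2 = 448
  Digit '1' (value 1) x 8^1 = 8
  Digit '6' (value 6) x 8^0 = 6
Sum = 4046

4046


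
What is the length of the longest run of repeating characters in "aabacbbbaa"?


Input: "aabacbbbaa"
Scanning for longest run:
  Position 1 ('a'): continues run of 'a', length=2
  Position 2 ('b'): new char, reset run to 1
  Position 3 ('a'): new char, reset run to 1
  Position 4 ('c'): new char, reset run to 1
  Position 5 ('b'): new char, reset run to 1
  Position 6 ('b'): continues run of 'b', length=2
  Position 7 ('b'): continues run of 'b', length=3
  Position 8 ('a'): new char, reset run to 1
  Position 9 ('a'): continues run of 'a', length=2
Longest run: 'b' with length 3

3


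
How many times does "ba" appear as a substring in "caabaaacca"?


Searching for "ba" in "caabaaacca"
Scanning each position:
  Position 0: "ca" => no
  Position 1: "aa" => no
  Position 2: "ab" => no
  Position 3: "ba" => MATCH
  Position 4: "aa" => no
  Position 5: "aa" => no
  Position 6: "ac" => no
  Position 7: "cc" => no
  Position 8: "ca" => no
Total occurrences: 1

1


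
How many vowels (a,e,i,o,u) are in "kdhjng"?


Input: kdhjng
Checking each character:
  'k' at position 0: consonant
  'd' at position 1: consonant
  'h' at position 2: consonant
  'j' at position 3: consonant
  'n' at position 4: consonant
  'g' at position 5: consonant
Total vowels: 0

0


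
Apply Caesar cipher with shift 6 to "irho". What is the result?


Caesar cipher: shift "irho" by 6
  'i' (pos 8) + 6 = pos 14 = 'o'
  'r' (pos 17) + 6 = pos 23 = 'x'
  'h' (pos 7) + 6 = pos 13 = 'n'
  'o' (pos 14) + 6 = pos 20 = 'u'
Result: oxnu

oxnu


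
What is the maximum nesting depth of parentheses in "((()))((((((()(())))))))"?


Input: "((()))((((((()(())))))))"
Tracking depth:
  Position 0 '(': depth becomes 1
  Position 1 '(': depth becomes 2
  Position 2 '(': depth becomes 3
  Position 3 ')': depth becomes 2
  Position 4 ')': depth becomes 1
  Position 5 ')': depth becomes 0
  Position 6 '(': depth becomes 1
  Position 7 '(': depth becomes 2
  Position 8 '(': depth becomes 3
  Position 9 '(': depth becomes 4
  Position 10 '(': depth becomes 5
  Position 11 '(': depth becomes 6
  Position 12 '(': depth becomes 7
  Position 13 ')': depth becomes 6
  Position 14 '(': depth becomes 7
  Position 15 '(': depth becomes 8
  Position 16 ')': depth becomes 7
  Position 17 ')': depth becomes 6
  Position 18 ')': depth becomes 5
  Position 19 ')': depth becomes 4
  Position 20 ')': depth becomes 3
  Position 21 ')': depth becomes 2
  Position 22 ')': depth becomes 1
  Position 23 ')': depth becomes 0
Maximum depth reached: 8

8


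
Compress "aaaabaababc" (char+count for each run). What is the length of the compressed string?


Input: aaaabaababc
Runs:
  'a' x 4 => "a4"
  'b' x 1 => "b1"
  'a' x 2 => "a2"
  'b' x 1 => "b1"
  'a' x 1 => "a1"
  'b' x 1 => "b1"
  'c' x 1 => "c1"
Compressed: "a4b1a2b1a1b1c1"
Compressed length: 14

14


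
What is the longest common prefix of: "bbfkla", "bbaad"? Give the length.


Words: bbfkla, bbaad
  Position 0: all 'b' => match
  Position 1: all 'b' => match
  Position 2: ('f', 'a') => mismatch, stop
LCP = "bb" (length 2)

2


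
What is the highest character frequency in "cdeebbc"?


Input: cdeebbc
Character counts:
  'b': 2
  'c': 2
  'd': 1
  'e': 2
Maximum frequency: 2

2


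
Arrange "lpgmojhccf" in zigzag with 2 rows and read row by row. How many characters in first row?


Zigzag "lpgmojhccf" into 2 rows:
Placing characters:
  'l' => row 0
  'p' => row 1
  'g' => row 0
  'm' => row 1
  'o' => row 0
  'j' => row 1
  'h' => row 0
  'c' => row 1
  'c' => row 0
  'f' => row 1
Rows:
  Row 0: "lgohc"
  Row 1: "pmjcf"
First row length: 5

5


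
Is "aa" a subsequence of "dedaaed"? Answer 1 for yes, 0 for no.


Check if "aa" is a subsequence of "dedaaed"
Greedy scan:
  Position 0 ('d'): no match needed
  Position 1 ('e'): no match needed
  Position 2 ('d'): no match needed
  Position 3 ('a'): matches sub[0] = 'a'
  Position 4 ('a'): matches sub[1] = 'a'
  Position 5 ('e'): no match needed
  Position 6 ('d'): no match needed
All 2 characters matched => is a subsequence

1


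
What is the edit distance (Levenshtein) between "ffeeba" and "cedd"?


Computing edit distance: "ffeeba" -> "cedd"
DP table:
           c    e    d    d
      0    1    2    3    4
  f   1    1    2    3    4
  f   2    2    2    3    4
  e   3    3    2    3    4
  e   4    4    3    3    4
  b   5    5    4    4    4
  a   6    6    5    5    5
Edit distance = dp[6][4] = 5

5


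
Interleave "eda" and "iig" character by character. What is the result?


Interleaving "eda" and "iig":
  Position 0: 'e' from first, 'i' from second => "ei"
  Position 1: 'd' from first, 'i' from second => "di"
  Position 2: 'a' from first, 'g' from second => "ag"
Result: eidiag

eidiag


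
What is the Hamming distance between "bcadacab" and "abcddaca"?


Comparing "bcadacab" and "abcddaca" position by position:
  Position 0: 'b' vs 'a' => differ
  Position 1: 'c' vs 'b' => differ
  Position 2: 'a' vs 'c' => differ
  Position 3: 'd' vs 'd' => same
  Position 4: 'a' vs 'd' => differ
  Position 5: 'c' vs 'a' => differ
  Position 6: 'a' vs 'c' => differ
  Position 7: 'b' vs 'a' => differ
Total differences (Hamming distance): 7

7


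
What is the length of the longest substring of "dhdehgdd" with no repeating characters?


Input: "dhdehgdd"
Sliding window (track last position of each char):
  Position 0 ('d'): window [0,0] length 1 -- new best
  Position 1 ('h'): window [0,1] length 2 -- new best
  Position 2 ('d'): repeat (last at 0), move window start to 1
  Position 2 ('d'): window [1,2] length 2
  Position 3 ('e'): window [1,3] length 3 -- new best
  Position 4 ('h'): repeat (last at 1), move window start to 2
  Position 4 ('h'): window [2,4] length 3
  Position 5 ('g'): window [2,5] length 4 -- new best
  Position 6 ('d'): repeat (last at 2), move window start to 3
  Position 6 ('d'): window [3,6] length 4
  Position 7 ('d'): repeat (last at 6), move window start to 7
  Position 7 ('d'): window [7,7] length 1
Longest substring with no repeats: "dehg" with length 4

4


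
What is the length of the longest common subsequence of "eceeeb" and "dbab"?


LCS of "eceeeb" and "dbab"
DP table:
           d    b    a    b
      0    0    0    0    0
  e   0    0    0    0    0
  c   0    0    0    0    0
  e   0    0    0    0    0
  e   0    0    0    0    0
  e   0    0    0    0    0
  b   0    0    1    1    1
LCS length = dp[6][4] = 1

1


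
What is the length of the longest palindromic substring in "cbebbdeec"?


Input: "cbebbdeec"
Checking substrings for palindromes:
  [1:4] "beb" (len 3) => palindrome
  [3:5] "bb" (len 2) => palindrome
  [6:8] "ee" (len 2) => palindrome
Longest palindromic substring: "beb" with length 3

3


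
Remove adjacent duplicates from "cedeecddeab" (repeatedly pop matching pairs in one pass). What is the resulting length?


Input: cedeecddeab
Stack-based adjacent duplicate removal:
  Read 'c': push. Stack: c
  Read 'e': push. Stack: ce
  Read 'd': push. Stack: ced
  Read 'e': push. Stack: cede
  Read 'e': matches stack top 'e' => pop. Stack: ced
  Read 'c': push. Stack: cedc
  Read 'd': push. Stack: cedcd
  Read 'd': matches stack top 'd' => pop. Stack: cedc
  Read 'e': push. Stack: cedce
  Read 'a': push. Stack: cedcea
  Read 'b': push. Stack: cedceab
Final stack: "cedceab" (length 7)

7


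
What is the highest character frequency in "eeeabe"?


Input: eeeabe
Character counts:
  'a': 1
  'b': 1
  'e': 4
Maximum frequency: 4

4


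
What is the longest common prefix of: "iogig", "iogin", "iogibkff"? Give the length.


Words: iogig, iogin, iogibkff
  Position 0: all 'i' => match
  Position 1: all 'o' => match
  Position 2: all 'g' => match
  Position 3: all 'i' => match
  Position 4: ('g', 'n', 'b') => mismatch, stop
LCP = "iogi" (length 4)

4


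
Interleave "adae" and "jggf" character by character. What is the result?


Interleaving "adae" and "jggf":
  Position 0: 'a' from first, 'j' from second => "aj"
  Position 1: 'd' from first, 'g' from second => "dg"
  Position 2: 'a' from first, 'g' from second => "ag"
  Position 3: 'e' from first, 'f' from second => "ef"
Result: ajdgagef

ajdgagef


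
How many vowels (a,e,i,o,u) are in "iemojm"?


Input: iemojm
Checking each character:
  'i' at position 0: vowel (running total: 1)
  'e' at position 1: vowel (running total: 2)
  'm' at position 2: consonant
  'o' at position 3: vowel (running total: 3)
  'j' at position 4: consonant
  'm' at position 5: consonant
Total vowels: 3

3


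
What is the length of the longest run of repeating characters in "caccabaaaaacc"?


Input: "caccabaaaaacc"
Scanning for longest run:
  Position 1 ('a'): new char, reset run to 1
  Position 2 ('c'): new char, reset run to 1
  Position 3 ('c'): continues run of 'c', length=2
  Position 4 ('a'): new char, reset run to 1
  Position 5 ('b'): new char, reset run to 1
  Position 6 ('a'): new char, reset run to 1
  Position 7 ('a'): continues run of 'a', length=2
  Position 8 ('a'): continues run of 'a', length=3
  Position 9 ('a'): continues run of 'a', length=4
  Position 10 ('a'): continues run of 'a', length=5
  Position 11 ('c'): new char, reset run to 1
  Position 12 ('c'): continues run of 'c', length=2
Longest run: 'a' with length 5

5


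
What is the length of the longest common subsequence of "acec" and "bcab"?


LCS of "acec" and "bcab"
DP table:
           b    c    a    b
      0    0    0    0    0
  a   0    0    0    1    1
  c   0    0    1    1    1
  e   0    0    1    1    1
  c   0    0    1    1    1
LCS length = dp[4][4] = 1

1


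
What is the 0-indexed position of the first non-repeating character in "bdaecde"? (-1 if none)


Input: bdaecde
Character frequencies:
  'a': 1
  'b': 1
  'c': 1
  'd': 2
  'e': 2
Scanning left to right for freq == 1:
  Position 0 ('b'): unique! => answer = 0

0


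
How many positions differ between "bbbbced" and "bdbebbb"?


Comparing "bbbbced" and "bdbebbb" position by position:
  Position 0: 'b' vs 'b' => same
  Position 1: 'b' vs 'd' => DIFFER
  Position 2: 'b' vs 'b' => same
  Position 3: 'b' vs 'e' => DIFFER
  Position 4: 'c' vs 'b' => DIFFER
  Position 5: 'e' vs 'b' => DIFFER
  Position 6: 'd' vs 'b' => DIFFER
Positions that differ: 5

5


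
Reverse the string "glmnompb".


Input: glmnompb
Reading characters right to left:
  Position 7: 'b'
  Position 6: 'p'
  Position 5: 'm'
  Position 4: 'o'
  Position 3: 'n'
  Position 2: 'm'
  Position 1: 'l'
  Position 0: 'g'
Reversed: bpmonmlg

bpmonmlg


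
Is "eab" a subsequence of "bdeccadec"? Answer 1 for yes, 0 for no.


Check if "eab" is a subsequence of "bdeccadec"
Greedy scan:
  Position 0 ('b'): no match needed
  Position 1 ('d'): no match needed
  Position 2 ('e'): matches sub[0] = 'e'
  Position 3 ('c'): no match needed
  Position 4 ('c'): no match needed
  Position 5 ('a'): matches sub[1] = 'a'
  Position 6 ('d'): no match needed
  Position 7 ('e'): no match needed
  Position 8 ('c'): no match needed
Only matched 2/3 characters => not a subsequence

0


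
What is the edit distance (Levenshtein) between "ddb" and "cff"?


Computing edit distance: "ddb" -> "cff"
DP table:
           c    f    f
      0    1    2    3
  d   1    1    2    3
  d   2    2    2    3
  b   3    3    3    3
Edit distance = dp[3][3] = 3

3


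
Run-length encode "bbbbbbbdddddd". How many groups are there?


Input: bbbbbbbdddddd
Scanning for consecutive runs:
  Group 1: 'b' x 7 (positions 0-6)
  Group 2: 'd' x 6 (positions 7-12)
Total groups: 2

2


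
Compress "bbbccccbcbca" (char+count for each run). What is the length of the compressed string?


Input: bbbccccbcbca
Runs:
  'b' x 3 => "b3"
  'c' x 4 => "c4"
  'b' x 1 => "b1"
  'c' x 1 => "c1"
  'b' x 1 => "b1"
  'c' x 1 => "c1"
  'a' x 1 => "a1"
Compressed: "b3c4b1c1b1c1a1"
Compressed length: 14

14


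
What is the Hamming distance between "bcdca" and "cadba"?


Comparing "bcdca" and "cadba" position by position:
  Position 0: 'b' vs 'c' => differ
  Position 1: 'c' vs 'a' => differ
  Position 2: 'd' vs 'd' => same
  Position 3: 'c' vs 'b' => differ
  Position 4: 'a' vs 'a' => same
Total differences (Hamming distance): 3

3


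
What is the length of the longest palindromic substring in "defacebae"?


Input: "defacebae"
Checking substrings for palindromes:
  No multi-char palindromic substrings found
Longest palindromic substring: "d" with length 1

1


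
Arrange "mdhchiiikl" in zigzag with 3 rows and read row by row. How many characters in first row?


Zigzag "mdhchiiikl" into 3 rows:
Placing characters:
  'm' => row 0
  'd' => row 1
  'h' => row 2
  'c' => row 1
  'h' => row 0
  'i' => row 1
  'i' => row 2
  'i' => row 1
  'k' => row 0
  'l' => row 1
Rows:
  Row 0: "mhk"
  Row 1: "dciil"
  Row 2: "hi"
First row length: 3

3


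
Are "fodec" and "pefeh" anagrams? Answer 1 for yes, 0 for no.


Strings: "fodec", "pefeh"
Sorted first:  cdefo
Sorted second: eefhp
Differ at position 0: 'c' vs 'e' => not anagrams

0


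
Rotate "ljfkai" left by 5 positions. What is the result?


Input: "ljfkai", rotate left by 5
First 5 characters: "ljfka"
Remaining characters: "i"
Concatenate remaining + first: "i" + "ljfka" = "iljfka"

iljfka


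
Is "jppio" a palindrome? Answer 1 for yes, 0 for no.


Input: jppio
Reversed: oippj
  Compare pos 0 ('j') with pos 4 ('o'): MISMATCH
  Compare pos 1 ('p') with pos 3 ('i'): MISMATCH
Result: not a palindrome

0


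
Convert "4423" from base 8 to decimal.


Input: "4423" in base 8
Positional expansion:
  Digit '4' (value 4) x 8^3 = 2048
  Digit '4' (value 4) x 8^2 = 256
  Digit '2' (value 2) x 8^1 = 16
  Digit '3' (value 3) x 8^0 = 3
Sum = 2323

2323


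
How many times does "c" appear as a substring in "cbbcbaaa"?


Searching for "c" in "cbbcbaaa"
Scanning each position:
  Position 0: "c" => MATCH
  Position 1: "b" => no
  Position 2: "b" => no
  Position 3: "c" => MATCH
  Position 4: "b" => no
  Position 5: "a" => no
  Position 6: "a" => no
  Position 7: "a" => no
Total occurrences: 2

2


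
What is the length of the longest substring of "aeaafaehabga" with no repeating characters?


Input: "aeaafaehabga"
Sliding window (track last position of each char):
  Position 0 ('a'): window [0,0] length 1 -- new best
  Position 1 ('e'): window [0,1] length 2 -- new best
  Position 2 ('a'): repeat (last at 0), move window start to 1
  Position 2 ('a'): window [1,2] length 2
  Position 3 ('a'): repeat (last at 2), move window start to 3
  Position 3 ('a'): window [3,3] length 1
  Position 4 ('f'): window [3,4] length 2
  Position 5 ('a'): repeat (last at 3), move window start to 4
  Position 5 ('a'): window [4,5] length 2
  Position 6 ('e'): window [4,6] length 3 -- new best
  Position 7 ('h'): window [4,7] length 4 -- new best
  Position 8 ('a'): repeat (last at 5), move window start to 6
  Position 8 ('a'): window [6,8] length 3
  Position 9 ('b'): window [6,9] length 4
  Position 10 ('g'): window [6,10] length 5 -- new best
  Position 11 ('a'): repeat (last at 8), move window start to 9
  Position 11 ('a'): window [9,11] length 3
Longest substring with no repeats: "ehabg" with length 5

5


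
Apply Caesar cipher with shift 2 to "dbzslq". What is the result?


Caesar cipher: shift "dbzslq" by 2
  'd' (pos 3) + 2 = pos 5 = 'f'
  'b' (pos 1) + 2 = pos 3 = 'd'
  'z' (pos 25) + 2 = pos 1 = 'b'
  's' (pos 18) + 2 = pos 20 = 'u'
  'l' (pos 11) + 2 = pos 13 = 'n'
  'q' (pos 16) + 2 = pos 18 = 's'
Result: fdbuns

fdbuns


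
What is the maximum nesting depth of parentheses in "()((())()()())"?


Input: "()((())()()())"
Tracking depth:
  Position 0 '(': depth becomes 1
  Position 1 ')': depth becomes 0
  Position 2 '(': depth becomes 1
  Position 3 '(': depth becomes 2
  Position 4 '(': depth becomes 3
  Position 5 ')': depth becomes 2
  Position 6 ')': depth becomes 1
  Position 7 '(': depth becomes 2
  Position 8 ')': depth becomes 1
  Position 9 '(': depth becomes 2
  Position 10 ')': depth becomes 1
  Position 11 '(': depth becomes 2
  Position 12 ')': depth becomes 1
  Position 13 ')': depth becomes 0
Maximum depth reached: 3

3


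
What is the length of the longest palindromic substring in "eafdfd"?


Input: "eafdfd"
Checking substrings for palindromes:
  [2:5] "fdf" (len 3) => palindrome
  [3:6] "dfd" (len 3) => palindrome
Longest palindromic substring: "fdf" with length 3

3


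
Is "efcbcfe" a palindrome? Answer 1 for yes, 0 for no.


Input: efcbcfe
Reversed: efcbcfe
  Compare pos 0 ('e') with pos 6 ('e'): match
  Compare pos 1 ('f') with pos 5 ('f'): match
  Compare pos 2 ('c') with pos 4 ('c'): match
Result: palindrome

1


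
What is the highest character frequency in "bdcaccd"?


Input: bdcaccd
Character counts:
  'a': 1
  'b': 1
  'c': 3
  'd': 2
Maximum frequency: 3

3


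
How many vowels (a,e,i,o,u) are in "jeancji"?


Input: jeancji
Checking each character:
  'j' at position 0: consonant
  'e' at position 1: vowel (running total: 1)
  'a' at position 2: vowel (running total: 2)
  'n' at position 3: consonant
  'c' at position 4: consonant
  'j' at position 5: consonant
  'i' at position 6: vowel (running total: 3)
Total vowels: 3

3


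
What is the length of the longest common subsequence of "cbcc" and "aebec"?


LCS of "cbcc" and "aebec"
DP table:
           a    e    b    e    c
      0    0    0    0    0    0
  c   0    0    0    0    0    1
  b   0    0    0    1    1    1
  c   0    0    0    1    1    2
  c   0    0    0    1    1    2
LCS length = dp[4][5] = 2

2


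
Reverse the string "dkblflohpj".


Input: dkblflohpj
Reading characters right to left:
  Position 9: 'j'
  Position 8: 'p'
  Position 7: 'h'
  Position 6: 'o'
  Position 5: 'l'
  Position 4: 'f'
  Position 3: 'l'
  Position 2: 'b'
  Position 1: 'k'
  Position 0: 'd'
Reversed: jpholflbkd

jpholflbkd


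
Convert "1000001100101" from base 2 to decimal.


Input: "1000001100101" in base 2
Positional expansion:
  Digit '1' (value 1) x 2^12 = 4096
  Digit '0' (value 0) x 2^11 = 0
  Digit '0' (value 0) x 2^10 = 0
  Digit '0' (value 0) x 2^9 = 0
  Digit '0' (value 0) x 2^8 = 0
  Digit '0' (value 0) x 2^7 = 0
  Digit '1' (value 1) x 2^6 = 64
  Digit '1' (value 1) x 2^5 = 32
  Digit '0' (value 0) x 2^4 = 0
  Digit '0' (value 0) x 2^3 = 0
  Digit '1' (value 1) x 2^2 = 4
  Digit '0' (value 0) x 2^1 = 0
  Digit '1' (value 1) x 2^0 = 1
Sum = 4197

4197


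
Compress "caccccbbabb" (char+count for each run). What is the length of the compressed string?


Input: caccccbbabb
Runs:
  'c' x 1 => "c1"
  'a' x 1 => "a1"
  'c' x 4 => "c4"
  'b' x 2 => "b2"
  'a' x 1 => "a1"
  'b' x 2 => "b2"
Compressed: "c1a1c4b2a1b2"
Compressed length: 12

12


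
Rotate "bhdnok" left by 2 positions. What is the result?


Input: "bhdnok", rotate left by 2
First 2 characters: "bh"
Remaining characters: "dnok"
Concatenate remaining + first: "dnok" + "bh" = "dnokbh"

dnokbh


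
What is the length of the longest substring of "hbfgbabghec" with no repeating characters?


Input: "hbfgbabghec"
Sliding window (track last position of each char):
  Position 0 ('h'): window [0,0] length 1 -- new best
  Position 1 ('b'): window [0,1] length 2 -- new best
  Position 2 ('f'): window [0,2] length 3 -- new best
  Position 3 ('g'): window [0,3] length 4 -- new best
  Position 4 ('b'): repeat (last at 1), move window start to 2
  Position 4 ('b'): window [2,4] length 3
  Position 5 ('a'): window [2,5] length 4
  Position 6 ('b'): repeat (last at 4), move window start to 5
  Position 6 ('b'): window [5,6] length 2
  Position 7 ('g'): window [5,7] length 3
  Position 8 ('h'): window [5,8] length 4
  Position 9 ('e'): window [5,9] length 5 -- new best
  Position 10 ('c'): window [5,10] length 6 -- new best
Longest substring with no repeats: "abghec" with length 6

6


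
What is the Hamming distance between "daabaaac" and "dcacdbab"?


Comparing "daabaaac" and "dcacdbab" position by position:
  Position 0: 'd' vs 'd' => same
  Position 1: 'a' vs 'c' => differ
  Position 2: 'a' vs 'a' => same
  Position 3: 'b' vs 'c' => differ
  Position 4: 'a' vs 'd' => differ
  Position 5: 'a' vs 'b' => differ
  Position 6: 'a' vs 'a' => same
  Position 7: 'c' vs 'b' => differ
Total differences (Hamming distance): 5

5


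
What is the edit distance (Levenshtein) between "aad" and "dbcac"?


Computing edit distance: "aad" -> "dbcac"
DP table:
           d    b    c    a    c
      0    1    2    3    4    5
  a   1    1    2    3    3    4
  a   2    2    2    3    3    4
  d   3    2    3    3    4    4
Edit distance = dp[3][5] = 4

4


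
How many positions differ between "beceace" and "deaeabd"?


Comparing "beceace" and "deaeabd" position by position:
  Position 0: 'b' vs 'd' => DIFFER
  Position 1: 'e' vs 'e' => same
  Position 2: 'c' vs 'a' => DIFFER
  Position 3: 'e' vs 'e' => same
  Position 4: 'a' vs 'a' => same
  Position 5: 'c' vs 'b' => DIFFER
  Position 6: 'e' vs 'd' => DIFFER
Positions that differ: 4

4


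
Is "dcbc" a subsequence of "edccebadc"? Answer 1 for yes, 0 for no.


Check if "dcbc" is a subsequence of "edccebadc"
Greedy scan:
  Position 0 ('e'): no match needed
  Position 1 ('d'): matches sub[0] = 'd'
  Position 2 ('c'): matches sub[1] = 'c'
  Position 3 ('c'): no match needed
  Position 4 ('e'): no match needed
  Position 5 ('b'): matches sub[2] = 'b'
  Position 6 ('a'): no match needed
  Position 7 ('d'): no match needed
  Position 8 ('c'): matches sub[3] = 'c'
All 4 characters matched => is a subsequence

1


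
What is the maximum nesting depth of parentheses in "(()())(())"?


Input: "(()())(())"
Tracking depth:
  Position 0 '(': depth becomes 1
  Position 1 '(': depth becomes 2
  Position 2 ')': depth becomes 1
  Position 3 '(': depth becomes 2
  Position 4 ')': depth becomes 1
  Position 5 ')': depth becomes 0
  Position 6 '(': depth becomes 1
  Position 7 '(': depth becomes 2
  Position 8 ')': depth becomes 1
  Position 9 ')': depth becomes 0
Maximum depth reached: 2

2


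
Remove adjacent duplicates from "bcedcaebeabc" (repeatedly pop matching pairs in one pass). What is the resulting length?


Input: bcedcaebeabc
Stack-based adjacent duplicate removal:
  Read 'b': push. Stack: b
  Read 'c': push. Stack: bc
  Read 'e': push. Stack: bce
  Read 'd': push. Stack: bced
  Read 'c': push. Stack: bcedc
  Read 'a': push. Stack: bcedca
  Read 'e': push. Stack: bcedcae
  Read 'b': push. Stack: bcedcaeb
  Read 'e': push. Stack: bcedcaebe
  Read 'a': push. Stack: bcedcaebea
  Read 'b': push. Stack: bcedcaebeab
  Read 'c': push. Stack: bcedcaebeabc
Final stack: "bcedcaebeabc" (length 12)

12


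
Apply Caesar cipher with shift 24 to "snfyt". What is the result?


Caesar cipher: shift "snfyt" by 24
  's' (pos 18) + 24 = pos 16 = 'q'
  'n' (pos 13) + 24 = pos 11 = 'l'
  'f' (pos 5) + 24 = pos 3 = 'd'
  'y' (pos 24) + 24 = pos 22 = 'w'
  't' (pos 19) + 24 = pos 17 = 'r'
Result: qldwr

qldwr


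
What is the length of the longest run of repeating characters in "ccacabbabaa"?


Input: "ccacabbabaa"
Scanning for longest run:
  Position 1 ('c'): continues run of 'c', length=2
  Position 2 ('a'): new char, reset run to 1
  Position 3 ('c'): new char, reset run to 1
  Position 4 ('a'): new char, reset run to 1
  Position 5 ('b'): new char, reset run to 1
  Position 6 ('b'): continues run of 'b', length=2
  Position 7 ('a'): new char, reset run to 1
  Position 8 ('b'): new char, reset run to 1
  Position 9 ('a'): new char, reset run to 1
  Position 10 ('a'): continues run of 'a', length=2
Longest run: 'c' with length 2

2
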